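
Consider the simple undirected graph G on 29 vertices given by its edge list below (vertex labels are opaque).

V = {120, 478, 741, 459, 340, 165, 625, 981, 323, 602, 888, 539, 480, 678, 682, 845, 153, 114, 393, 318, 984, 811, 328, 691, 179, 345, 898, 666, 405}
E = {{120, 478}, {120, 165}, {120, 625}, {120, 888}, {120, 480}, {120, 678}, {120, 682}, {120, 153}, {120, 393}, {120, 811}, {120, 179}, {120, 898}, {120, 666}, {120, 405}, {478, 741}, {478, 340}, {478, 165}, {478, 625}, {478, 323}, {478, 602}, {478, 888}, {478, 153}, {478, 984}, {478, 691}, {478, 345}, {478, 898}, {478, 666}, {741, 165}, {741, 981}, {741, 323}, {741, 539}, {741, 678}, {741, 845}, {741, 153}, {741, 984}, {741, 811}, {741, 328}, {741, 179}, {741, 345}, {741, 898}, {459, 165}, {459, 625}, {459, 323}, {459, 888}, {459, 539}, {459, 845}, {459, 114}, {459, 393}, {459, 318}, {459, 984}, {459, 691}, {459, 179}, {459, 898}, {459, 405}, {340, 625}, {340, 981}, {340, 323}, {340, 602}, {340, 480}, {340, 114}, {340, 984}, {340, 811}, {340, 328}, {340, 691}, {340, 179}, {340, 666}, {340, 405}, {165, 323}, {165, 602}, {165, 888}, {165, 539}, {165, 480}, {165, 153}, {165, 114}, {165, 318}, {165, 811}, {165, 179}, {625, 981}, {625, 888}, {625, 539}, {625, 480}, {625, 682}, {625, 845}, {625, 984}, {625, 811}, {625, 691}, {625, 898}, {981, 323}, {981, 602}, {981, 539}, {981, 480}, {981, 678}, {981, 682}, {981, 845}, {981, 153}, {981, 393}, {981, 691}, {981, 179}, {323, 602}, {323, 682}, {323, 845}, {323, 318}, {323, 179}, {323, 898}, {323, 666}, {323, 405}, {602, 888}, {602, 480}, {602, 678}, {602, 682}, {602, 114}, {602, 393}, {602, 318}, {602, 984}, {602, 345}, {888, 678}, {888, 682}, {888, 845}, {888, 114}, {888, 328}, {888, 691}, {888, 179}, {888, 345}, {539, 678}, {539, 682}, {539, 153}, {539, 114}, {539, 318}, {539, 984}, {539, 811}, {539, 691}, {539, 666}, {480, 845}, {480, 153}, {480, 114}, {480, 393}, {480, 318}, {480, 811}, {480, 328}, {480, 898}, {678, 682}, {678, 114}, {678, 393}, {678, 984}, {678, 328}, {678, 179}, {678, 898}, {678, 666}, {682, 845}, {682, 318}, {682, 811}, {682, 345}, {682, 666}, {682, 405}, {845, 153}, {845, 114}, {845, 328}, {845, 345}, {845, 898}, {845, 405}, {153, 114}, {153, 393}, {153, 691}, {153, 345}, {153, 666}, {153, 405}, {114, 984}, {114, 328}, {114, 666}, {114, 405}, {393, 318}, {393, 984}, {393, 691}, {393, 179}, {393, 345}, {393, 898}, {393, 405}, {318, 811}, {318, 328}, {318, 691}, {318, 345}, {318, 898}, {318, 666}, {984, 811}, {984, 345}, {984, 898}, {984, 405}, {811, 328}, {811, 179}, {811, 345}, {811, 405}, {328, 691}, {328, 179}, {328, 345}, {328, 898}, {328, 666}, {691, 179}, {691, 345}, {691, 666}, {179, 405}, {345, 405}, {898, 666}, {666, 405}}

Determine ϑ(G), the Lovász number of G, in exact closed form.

sqrt(29)

deg(678) = 14; N(678) = {120, 741, 981, 602, 888, 539, 682, 114, 393, 984, 328, 179, 898, 666}.
N(666) = {120, 478, 340, 323, 539, 678, 682, 153, 114, 318, 328, 691, 898, 405}, |N(666)| = 14.
N(405) = {120, 459, 340, 323, 682, 845, 153, 114, 393, 984, 811, 179, 345, 666}, |N(405)| = 14.
Vertex 682 has 14 neighbors: 120, 625, 981, 323, 602, 888, 539, 678, 845, 318, 811, 345, 666, 405.
Every vertex has degree 14 (N=29); SR(29,14,6,7) — a Paley graph.
spec(A) ≈ [14.0, 2.19258, -3.19258] (distinct, 5 d.p.).
ϑ = −N·λ_min/(λ_max−λ_min) = −29·(-sqrt(29)/2 - 1/2)/(14−(-sqrt(29)/2 - 1/2)) = sqrt(29).
= 5.385165… (decimal).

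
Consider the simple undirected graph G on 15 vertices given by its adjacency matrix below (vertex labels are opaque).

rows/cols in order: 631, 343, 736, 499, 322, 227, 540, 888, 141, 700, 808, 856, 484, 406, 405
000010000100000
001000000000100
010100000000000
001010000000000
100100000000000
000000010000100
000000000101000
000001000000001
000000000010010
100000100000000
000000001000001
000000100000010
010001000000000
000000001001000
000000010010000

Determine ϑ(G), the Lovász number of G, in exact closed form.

15*cos(pi/15)/(cos(pi/15) + 1)

N(405) = {888, 808}, |N(405)| = 2.
N(484) = {343, 227}, |N(484)| = 2.
deg(808) = 2; N(808) = {141, 405}.
deg(322) = 2; N(322) = {631, 499}.
G on 15 vertices is 2-regular; this is C_{15}, the 15-cycle.
A has 8 distinct eigenvalues ≈ [2.0, 1.827091, 1.338261, 0.618034, -0.209057, -1.0, -1.618034, -1.956295].
With N=15: ϑ(G) = 15·(-(-1)*2*cos(pi/15))/(2−(-2*cos(pi/15))) = 15*cos(pi/15)/(cos(pi/15) + 1).
ϑ(G) ≈ 7.4171482.
Sandwich: α(G)=7 ≤ ϑ(G)=15*cos(pi/15)/(cos(pi/15) + 1) ≤ χ(Ḡ)=8 (both strict).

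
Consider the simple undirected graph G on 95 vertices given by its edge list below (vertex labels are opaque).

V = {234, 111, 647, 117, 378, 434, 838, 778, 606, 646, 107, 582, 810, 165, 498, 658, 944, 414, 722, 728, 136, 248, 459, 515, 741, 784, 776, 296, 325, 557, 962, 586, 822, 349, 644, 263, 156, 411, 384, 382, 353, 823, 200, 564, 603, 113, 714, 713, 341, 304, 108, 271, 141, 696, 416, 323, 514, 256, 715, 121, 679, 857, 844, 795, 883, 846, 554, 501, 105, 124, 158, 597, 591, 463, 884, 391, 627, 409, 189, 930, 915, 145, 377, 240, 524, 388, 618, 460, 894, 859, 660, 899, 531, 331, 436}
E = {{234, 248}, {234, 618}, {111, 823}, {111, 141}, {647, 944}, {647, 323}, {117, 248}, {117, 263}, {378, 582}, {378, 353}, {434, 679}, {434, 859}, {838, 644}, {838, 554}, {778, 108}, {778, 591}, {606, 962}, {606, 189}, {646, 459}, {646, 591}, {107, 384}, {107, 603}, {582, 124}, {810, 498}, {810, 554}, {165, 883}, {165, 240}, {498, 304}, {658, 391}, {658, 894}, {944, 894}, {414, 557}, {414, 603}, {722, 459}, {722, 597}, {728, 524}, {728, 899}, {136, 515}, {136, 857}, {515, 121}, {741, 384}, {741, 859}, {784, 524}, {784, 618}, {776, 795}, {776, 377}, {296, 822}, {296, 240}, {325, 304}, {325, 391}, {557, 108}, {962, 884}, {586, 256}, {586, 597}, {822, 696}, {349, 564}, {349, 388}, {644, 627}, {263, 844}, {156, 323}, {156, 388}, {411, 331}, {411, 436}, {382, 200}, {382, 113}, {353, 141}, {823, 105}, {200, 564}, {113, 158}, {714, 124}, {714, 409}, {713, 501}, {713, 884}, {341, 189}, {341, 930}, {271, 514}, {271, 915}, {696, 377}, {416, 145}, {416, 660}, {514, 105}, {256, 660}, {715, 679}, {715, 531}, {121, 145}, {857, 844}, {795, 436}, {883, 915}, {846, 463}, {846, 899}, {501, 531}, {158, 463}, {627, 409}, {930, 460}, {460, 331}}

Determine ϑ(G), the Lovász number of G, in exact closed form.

deg(823) = 2; N(823) = {111, 105}.
Vertex 586 has 2 neighbors: 256, 597.
deg(256) = 2; N(256) = {586, 660}.
Vertex 894 has 2 neighbors: 658, 944.
95-vertex 2-regular graph: the odd cycle C_{95}.
spec(A) ≈ [2.0, 1.9956, 1.9825, 1.9608, 1.9304, 1.8916, 1.8446, 1.7895, 1.7265, 1.656, 1.5783, 1.4936, 1.4025, 1.3052, 1.2022, 1.0939, 0.9808, 0.8635, 0.7424, 0.618, 0.491, 0.3618, 0.231, 0.0992, -0.0331, -0.1652, -0.2965, -0.4266, -0.5548, -0.6806, -0.8034, -0.9227, -1.0379, -1.1487, -1.2544, -1.3546, -1.4489, -1.5368, -1.618, -1.6922, -1.7589, -1.818, -1.8691, -1.9121, -1.9467, -1.9727, -1.9902, -1.9989] (distinct, 4 d.p.).
Lovász (edge-transitive): ϑ = −95·(-2*cos(pi/95))/((2)−(-2*cos(pi/95))) = 95*cos(pi/95)/(cos(pi/95) + 1).
Numerically 47.48701.
Sandwich: α(G)=47 ≤ ϑ(G)=95*cos(pi/95)/(cos(pi/95) + 1) ≤ χ(Ḡ)=48 (both strict).

95*cos(pi/95)/(cos(pi/95) + 1)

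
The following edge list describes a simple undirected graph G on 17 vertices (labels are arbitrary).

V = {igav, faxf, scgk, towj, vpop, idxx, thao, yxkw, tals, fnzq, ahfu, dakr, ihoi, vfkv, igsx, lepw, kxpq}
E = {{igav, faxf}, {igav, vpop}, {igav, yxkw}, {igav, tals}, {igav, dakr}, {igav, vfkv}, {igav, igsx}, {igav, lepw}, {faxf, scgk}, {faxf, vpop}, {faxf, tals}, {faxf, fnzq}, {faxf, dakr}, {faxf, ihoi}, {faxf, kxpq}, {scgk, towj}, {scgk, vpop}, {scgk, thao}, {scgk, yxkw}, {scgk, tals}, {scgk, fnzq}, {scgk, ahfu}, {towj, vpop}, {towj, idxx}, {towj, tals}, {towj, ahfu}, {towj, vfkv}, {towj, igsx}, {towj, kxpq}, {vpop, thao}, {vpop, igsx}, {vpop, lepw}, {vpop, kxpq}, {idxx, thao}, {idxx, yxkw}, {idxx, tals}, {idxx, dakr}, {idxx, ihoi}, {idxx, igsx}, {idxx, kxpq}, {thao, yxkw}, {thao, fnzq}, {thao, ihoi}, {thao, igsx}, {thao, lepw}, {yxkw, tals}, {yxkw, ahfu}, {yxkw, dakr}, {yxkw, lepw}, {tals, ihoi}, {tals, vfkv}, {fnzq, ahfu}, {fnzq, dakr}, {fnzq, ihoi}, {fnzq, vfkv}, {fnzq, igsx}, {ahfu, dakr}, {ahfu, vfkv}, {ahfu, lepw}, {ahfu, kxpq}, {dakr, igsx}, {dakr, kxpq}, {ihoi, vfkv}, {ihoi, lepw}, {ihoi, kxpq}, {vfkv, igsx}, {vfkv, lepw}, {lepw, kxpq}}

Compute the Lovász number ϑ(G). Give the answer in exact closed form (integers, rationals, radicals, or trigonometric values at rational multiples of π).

sqrt(17)

deg(idxx) = 8; N(idxx) = {towj, thao, yxkw, tals, dakr, ihoi, igsx, kxpq}.
deg(igav) = 8; N(igav) = {faxf, vpop, yxkw, tals, dakr, vfkv, igsx, lepw}.
N(thao) = {scgk, vpop, idxx, yxkw, fnzq, ihoi, igsx, lepw}, |N(thao)| = 8.
N(ahfu) = {scgk, towj, yxkw, fnzq, dakr, vfkv, lepw, kxpq}, |N(ahfu)| = 8.
Every vertex has degree 8 (N=17); strongly regular (17,8,3,4).
Distinct eigenvalues (to 3 d.p.): [8.0, 1.562, -2.562].
With N=17: ϑ(G) = 17·(-(-sqrt(17)/2 - 1/2))/(8−(-sqrt(17)/2 - 1/2)) = sqrt(17).
= 4.123106… (decimal).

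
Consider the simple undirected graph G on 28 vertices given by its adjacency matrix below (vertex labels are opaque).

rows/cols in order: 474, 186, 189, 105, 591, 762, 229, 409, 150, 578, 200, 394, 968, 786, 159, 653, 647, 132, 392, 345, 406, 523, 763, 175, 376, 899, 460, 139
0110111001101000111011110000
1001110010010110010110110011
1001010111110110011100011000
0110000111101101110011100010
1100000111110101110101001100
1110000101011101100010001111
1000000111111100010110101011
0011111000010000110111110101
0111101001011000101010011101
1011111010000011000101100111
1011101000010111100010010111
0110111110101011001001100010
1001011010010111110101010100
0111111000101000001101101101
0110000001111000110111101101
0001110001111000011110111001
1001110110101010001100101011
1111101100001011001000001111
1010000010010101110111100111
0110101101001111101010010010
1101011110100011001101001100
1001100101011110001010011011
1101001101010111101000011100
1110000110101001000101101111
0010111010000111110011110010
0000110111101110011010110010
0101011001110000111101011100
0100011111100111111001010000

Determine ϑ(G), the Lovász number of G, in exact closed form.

7

N(132) = {474, 186, 189, 105, 591, 229, 409, 968, 159, 653, 392, 376, 899, 460, 139}, |N(132)| = 15.
deg(474) = 15; N(474) = {186, 189, 591, 762, 229, 578, 200, 968, 647, 132, 392, 406, 523, 763, 175}.
Vertex 392 has 15 neighbors: 474, 189, 150, 394, 786, 653, 647, 132, 345, 406, 523, 763, 899, 460, 139.
deg(159) = 15; N(159) = {186, 189, 578, 200, 394, 968, 647, 132, 345, 406, 523, 763, 376, 899, 139}.
Every vertex has degree 15 (N=28); Kneser K(8,2) on C(8,2)=28 vertices.
A has 3 distinct eigenvalues ≈ [15.0, 1.0, -5.0].
−28·(-5) / ((15)−(-5)) = 7 = ϑ(G).
= 7.00000000… (decimal).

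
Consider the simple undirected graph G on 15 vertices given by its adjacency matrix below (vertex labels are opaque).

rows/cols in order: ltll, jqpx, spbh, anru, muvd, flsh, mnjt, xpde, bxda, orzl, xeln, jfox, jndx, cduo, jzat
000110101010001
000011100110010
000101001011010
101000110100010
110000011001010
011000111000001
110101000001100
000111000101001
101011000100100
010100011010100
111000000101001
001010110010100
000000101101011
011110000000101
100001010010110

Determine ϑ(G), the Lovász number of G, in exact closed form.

5

deg(ltll) = 6; N(ltll) = {anru, muvd, mnjt, bxda, xeln, jzat}.
deg(spbh) = 6; N(spbh) = {anru, flsh, bxda, xeln, jfox, cduo}.
deg(xeln) = 6; N(xeln) = {ltll, jqpx, spbh, orzl, jfox, jzat}.
Vertex jfox has 6 neighbors: spbh, muvd, mnjt, xpde, xeln, jndx.
Regular of degree 6 on 15 vertices: Kneser-type, 2-subsets of [6].
Distinct eigenvalues (to 5 d.p.): [6.0, 1.0, -3.0].
−15·(-3) / ((6)−(-3)) = 5 = ϑ(G).
Numerically 5.00000.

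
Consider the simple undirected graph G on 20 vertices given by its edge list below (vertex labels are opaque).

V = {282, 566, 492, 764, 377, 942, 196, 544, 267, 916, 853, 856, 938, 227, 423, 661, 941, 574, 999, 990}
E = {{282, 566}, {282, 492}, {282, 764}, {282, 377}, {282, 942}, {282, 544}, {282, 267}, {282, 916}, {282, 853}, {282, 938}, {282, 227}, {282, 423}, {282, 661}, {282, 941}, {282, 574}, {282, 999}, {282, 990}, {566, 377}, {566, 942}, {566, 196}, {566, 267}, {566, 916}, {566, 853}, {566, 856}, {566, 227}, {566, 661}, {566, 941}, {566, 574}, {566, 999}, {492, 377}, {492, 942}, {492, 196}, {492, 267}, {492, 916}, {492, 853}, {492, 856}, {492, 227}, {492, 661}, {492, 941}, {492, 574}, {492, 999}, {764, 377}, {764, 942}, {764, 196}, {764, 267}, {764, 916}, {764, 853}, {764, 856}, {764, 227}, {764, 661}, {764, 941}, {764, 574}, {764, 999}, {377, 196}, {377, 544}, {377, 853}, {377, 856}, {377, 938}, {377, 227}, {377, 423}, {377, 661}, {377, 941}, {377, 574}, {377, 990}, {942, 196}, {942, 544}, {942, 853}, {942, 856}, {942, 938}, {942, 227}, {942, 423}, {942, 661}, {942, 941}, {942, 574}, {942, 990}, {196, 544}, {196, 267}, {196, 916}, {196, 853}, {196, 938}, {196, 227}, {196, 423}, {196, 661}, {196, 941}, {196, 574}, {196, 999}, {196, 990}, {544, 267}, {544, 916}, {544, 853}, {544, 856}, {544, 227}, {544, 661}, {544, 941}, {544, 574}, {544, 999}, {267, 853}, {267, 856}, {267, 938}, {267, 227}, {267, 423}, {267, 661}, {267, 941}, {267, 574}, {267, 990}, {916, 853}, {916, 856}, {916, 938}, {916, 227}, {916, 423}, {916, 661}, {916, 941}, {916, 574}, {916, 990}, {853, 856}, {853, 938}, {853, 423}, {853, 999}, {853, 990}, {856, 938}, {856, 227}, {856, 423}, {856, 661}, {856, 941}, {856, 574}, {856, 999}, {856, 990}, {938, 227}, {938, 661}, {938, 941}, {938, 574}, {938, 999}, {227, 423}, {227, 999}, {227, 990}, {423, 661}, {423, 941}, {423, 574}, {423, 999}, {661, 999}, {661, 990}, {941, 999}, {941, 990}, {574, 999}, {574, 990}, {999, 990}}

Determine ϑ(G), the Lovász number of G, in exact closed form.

Vertex 282 has 17 neighbors: 566, 492, 764, 377, 942, 544, 267, 916, 853, 938, 227, 423, 661, 941, 574, 999, 990.
Vertex 990 has 13 neighbors: 282, 377, 942, 196, 267, 916, 853, 856, 227, 661, 941, 574, 999.
N(423) = {282, 377, 942, 196, 267, 916, 853, 856, 227, 661, 941, 574, 999}, |N(423)| = 13.
Vertex 916 has 15 neighbors: 282, 566, 492, 764, 196, 544, 853, 856, 938, 227, 423, 661, 941, 574, 990.
G = K_{7,5,5,3}: α = 7 = χ(Ḡ), so ϑ = 7.
ϑ(G) ≈ 7.0000000.
Check 7 ≤ 7 ≤ 7: collapsed.

7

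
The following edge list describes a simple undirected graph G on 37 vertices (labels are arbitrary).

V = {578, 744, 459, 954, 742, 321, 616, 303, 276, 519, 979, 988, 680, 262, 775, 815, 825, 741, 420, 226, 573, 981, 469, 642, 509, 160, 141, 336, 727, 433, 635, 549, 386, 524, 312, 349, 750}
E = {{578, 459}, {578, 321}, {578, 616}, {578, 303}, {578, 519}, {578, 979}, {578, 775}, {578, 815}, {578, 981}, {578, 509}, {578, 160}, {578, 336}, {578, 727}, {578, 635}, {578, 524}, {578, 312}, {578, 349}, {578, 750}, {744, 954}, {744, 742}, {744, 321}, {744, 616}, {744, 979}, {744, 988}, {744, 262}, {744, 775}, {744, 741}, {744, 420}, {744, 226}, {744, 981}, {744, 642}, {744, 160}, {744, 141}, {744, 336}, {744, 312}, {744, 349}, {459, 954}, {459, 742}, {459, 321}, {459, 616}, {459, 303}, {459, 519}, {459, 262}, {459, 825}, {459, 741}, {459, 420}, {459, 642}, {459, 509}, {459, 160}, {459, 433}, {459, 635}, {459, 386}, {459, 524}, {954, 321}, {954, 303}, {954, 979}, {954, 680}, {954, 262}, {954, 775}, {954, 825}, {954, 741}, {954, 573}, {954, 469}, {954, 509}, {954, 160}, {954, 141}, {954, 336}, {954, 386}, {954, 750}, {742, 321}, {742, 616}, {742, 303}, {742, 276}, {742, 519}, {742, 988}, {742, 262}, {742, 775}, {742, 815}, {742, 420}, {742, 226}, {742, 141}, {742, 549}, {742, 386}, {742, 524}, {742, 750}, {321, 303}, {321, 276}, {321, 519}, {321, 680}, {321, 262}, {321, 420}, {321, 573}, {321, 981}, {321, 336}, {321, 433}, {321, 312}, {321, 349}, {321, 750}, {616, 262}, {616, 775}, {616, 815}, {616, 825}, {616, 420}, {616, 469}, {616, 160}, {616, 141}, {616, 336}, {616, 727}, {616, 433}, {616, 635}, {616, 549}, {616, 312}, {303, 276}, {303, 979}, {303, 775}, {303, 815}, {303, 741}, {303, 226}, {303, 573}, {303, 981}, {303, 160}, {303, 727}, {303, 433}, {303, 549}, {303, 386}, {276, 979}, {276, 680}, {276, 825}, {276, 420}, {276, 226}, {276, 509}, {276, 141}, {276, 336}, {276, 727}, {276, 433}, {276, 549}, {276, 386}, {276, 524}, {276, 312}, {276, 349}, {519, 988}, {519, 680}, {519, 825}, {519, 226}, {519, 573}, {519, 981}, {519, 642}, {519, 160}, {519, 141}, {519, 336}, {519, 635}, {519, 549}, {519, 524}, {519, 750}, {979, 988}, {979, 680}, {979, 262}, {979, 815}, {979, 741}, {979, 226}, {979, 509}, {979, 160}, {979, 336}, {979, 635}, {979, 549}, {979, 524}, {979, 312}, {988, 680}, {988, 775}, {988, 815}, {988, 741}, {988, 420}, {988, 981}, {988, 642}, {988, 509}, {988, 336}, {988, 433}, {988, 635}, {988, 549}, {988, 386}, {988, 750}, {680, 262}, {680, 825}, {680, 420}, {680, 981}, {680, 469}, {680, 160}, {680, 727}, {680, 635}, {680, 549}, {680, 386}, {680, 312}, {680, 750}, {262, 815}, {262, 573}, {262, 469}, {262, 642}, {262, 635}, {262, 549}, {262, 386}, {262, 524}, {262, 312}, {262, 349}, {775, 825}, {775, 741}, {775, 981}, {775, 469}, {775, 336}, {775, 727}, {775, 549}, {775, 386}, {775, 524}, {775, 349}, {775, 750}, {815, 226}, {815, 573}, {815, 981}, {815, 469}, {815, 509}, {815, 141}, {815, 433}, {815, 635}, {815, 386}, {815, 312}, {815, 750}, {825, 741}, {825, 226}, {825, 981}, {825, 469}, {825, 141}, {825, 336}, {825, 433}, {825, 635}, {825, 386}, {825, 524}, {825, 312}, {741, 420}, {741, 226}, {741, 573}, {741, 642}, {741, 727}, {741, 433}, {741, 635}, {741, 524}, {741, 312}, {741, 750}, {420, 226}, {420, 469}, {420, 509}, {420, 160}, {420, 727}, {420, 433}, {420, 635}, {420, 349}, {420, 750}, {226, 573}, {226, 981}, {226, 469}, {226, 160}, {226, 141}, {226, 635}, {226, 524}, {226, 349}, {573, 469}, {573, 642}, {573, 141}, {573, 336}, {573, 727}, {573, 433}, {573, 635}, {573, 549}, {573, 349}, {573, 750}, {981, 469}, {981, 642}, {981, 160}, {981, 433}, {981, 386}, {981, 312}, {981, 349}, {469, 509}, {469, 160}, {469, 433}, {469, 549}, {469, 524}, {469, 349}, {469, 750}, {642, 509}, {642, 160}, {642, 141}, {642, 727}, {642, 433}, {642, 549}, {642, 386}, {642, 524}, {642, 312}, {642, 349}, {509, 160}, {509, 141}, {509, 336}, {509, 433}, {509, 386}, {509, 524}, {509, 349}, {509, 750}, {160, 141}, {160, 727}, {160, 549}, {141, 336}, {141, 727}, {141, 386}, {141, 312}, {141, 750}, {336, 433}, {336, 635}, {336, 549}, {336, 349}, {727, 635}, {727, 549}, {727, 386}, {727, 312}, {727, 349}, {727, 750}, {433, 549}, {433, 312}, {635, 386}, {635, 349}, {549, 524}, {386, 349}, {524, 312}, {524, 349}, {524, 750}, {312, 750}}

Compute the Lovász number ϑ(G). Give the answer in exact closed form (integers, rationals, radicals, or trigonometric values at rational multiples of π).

Vertex 578 has 18 neighbors: 459, 321, 616, 303, 519, 979, 775, 815, 981, 509, 160, 336, 727, 635, 524, 312, 349, 750.
Vertex 825 has 18 neighbors: 459, 954, 616, 276, 519, 680, 775, 741, 226, 981, 469, 141, 336, 433, 635, 386, 524, 312.
N(727) = {578, 616, 303, 276, 680, 775, 741, 420, 573, 642, 160, 141, 635, 549, 386, 312, 349, 750}, |N(727)| = 18.
deg(616) = 18; N(616) = {578, 744, 459, 742, 262, 775, 815, 825, 420, 469, 160, 141, 336, 727, 433, 635, 549, 312}.
deg(v) = 18 for all v (|V|=37); SR(37,18,8,9) — a Paley graph.
A has 3 distinct eigenvalues ≈ [18.0, 2.54138, -3.54138].
λ_max=18, λ_min=-sqrt(37)/2 - 1/2; ϑ = −37·λ_min/(λ_max−λ_min) = sqrt(37).
ϑ(G) ≈ 6.0827625.

sqrt(37)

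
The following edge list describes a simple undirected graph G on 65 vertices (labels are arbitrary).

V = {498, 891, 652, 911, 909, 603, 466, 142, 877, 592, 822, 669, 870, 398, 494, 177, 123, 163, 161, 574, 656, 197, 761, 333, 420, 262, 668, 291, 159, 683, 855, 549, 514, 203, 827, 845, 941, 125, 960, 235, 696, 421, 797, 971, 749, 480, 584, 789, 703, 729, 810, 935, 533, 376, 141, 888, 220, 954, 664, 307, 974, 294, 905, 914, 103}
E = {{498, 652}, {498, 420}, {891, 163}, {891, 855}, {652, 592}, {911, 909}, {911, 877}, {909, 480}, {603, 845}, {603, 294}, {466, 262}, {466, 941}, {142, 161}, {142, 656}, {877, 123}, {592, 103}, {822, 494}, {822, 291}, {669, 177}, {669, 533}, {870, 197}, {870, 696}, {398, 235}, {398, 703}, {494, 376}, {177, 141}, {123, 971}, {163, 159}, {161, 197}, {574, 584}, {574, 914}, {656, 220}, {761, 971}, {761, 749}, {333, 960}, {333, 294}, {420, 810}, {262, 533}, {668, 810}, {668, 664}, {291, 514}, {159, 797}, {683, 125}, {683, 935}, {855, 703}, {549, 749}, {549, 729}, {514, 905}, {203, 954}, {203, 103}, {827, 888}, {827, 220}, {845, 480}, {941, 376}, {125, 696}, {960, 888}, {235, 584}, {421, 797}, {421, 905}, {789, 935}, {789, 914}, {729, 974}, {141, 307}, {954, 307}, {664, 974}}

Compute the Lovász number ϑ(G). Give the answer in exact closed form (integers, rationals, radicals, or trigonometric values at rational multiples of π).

Vertex 797 has 2 neighbors: 159, 421.
Vertex 974 has 2 neighbors: 729, 664.
Vertex 870 has 2 neighbors: 197, 696.
N(235) = {398, 584}, |N(235)| = 2.
Regular of degree 2 on 65 vertices: a single 65-cycle (edge-transitive).
Distinct eigenvalues (to 6 d.p.): [2.0, 1.990663, 1.96274, 1.916492, 1.852349, 1.770912, 1.67294, 1.559349, 1.431198, 1.289684, 1.136129, 0.971967, 0.798729, 0.618034, 0.431568, 0.241073, 0.048327, -0.14487, -0.336714, -0.525415, -0.70921, -0.886383, -1.05528, -1.214325, -1.362032, -1.497021, -1.618034, -1.723939, -1.813749, -1.886624, -1.941884, -1.979013, -1.997664].
Lovász: ϑ = −65(-2*cos(pi/65))/(2+-(-1)*2*cos(pi/65)) = 65*cos(pi/65)/(cos(pi/65) + 1).
≈ 32.4810126 (to 7 d.p.).
Sandwich: α(G)=32 ≤ ϑ(G)=65*cos(pi/65)/(cos(pi/65) + 1) ≤ χ(Ḡ)=33 (both strict).

65*cos(pi/65)/(cos(pi/65) + 1)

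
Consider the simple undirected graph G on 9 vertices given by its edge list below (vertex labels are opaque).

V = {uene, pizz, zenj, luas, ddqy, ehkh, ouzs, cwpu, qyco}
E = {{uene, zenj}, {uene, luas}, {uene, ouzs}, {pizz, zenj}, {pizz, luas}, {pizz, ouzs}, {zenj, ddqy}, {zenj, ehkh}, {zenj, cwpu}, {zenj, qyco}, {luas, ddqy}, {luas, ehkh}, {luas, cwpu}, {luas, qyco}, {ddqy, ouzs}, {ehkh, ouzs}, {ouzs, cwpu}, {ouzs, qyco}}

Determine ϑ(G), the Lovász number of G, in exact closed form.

6

Vertex ouzs has 6 neighbors: uene, pizz, ddqy, ehkh, cwpu, qyco.
Vertex zenj has 6 neighbors: uene, pizz, ddqy, ehkh, cwpu, qyco.
N(luas) = {uene, pizz, ddqy, ehkh, cwpu, qyco}, |N(luas)| = 6.
deg(ehkh) = 3; N(ehkh) = {zenj, luas, ouzs}.
Complete multipartite on [6, 3]: sandwich collapses at ϑ=6.
≈ 6.00000000 (to 8 d.p.).
Sandwich: α(G)=6 ≤ ϑ(G)=6 ≤ χ(Ḡ)=6 (collapsed).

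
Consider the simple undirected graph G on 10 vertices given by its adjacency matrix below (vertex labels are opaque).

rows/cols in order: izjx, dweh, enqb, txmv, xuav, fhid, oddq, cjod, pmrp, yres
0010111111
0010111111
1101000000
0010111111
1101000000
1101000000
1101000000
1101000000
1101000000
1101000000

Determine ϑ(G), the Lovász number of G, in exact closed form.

7

N(txmv) = {enqb, xuav, fhid, oddq, cjod, pmrp, yres}, |N(txmv)| = 7.
Vertex cjod has 3 neighbors: izjx, dweh, txmv.
deg(fhid) = 3; N(fhid) = {izjx, dweh, txmv}.
Vertex enqb has 3 neighbors: izjx, dweh, txmv.
G = K_{7,3}: α = 7 = χ(Ḡ), so ϑ = 7.
Numerically 7.0000.
Sandwich: α(G)=7 ≤ ϑ(G)=7 ≤ χ(Ḡ)=7 (collapsed).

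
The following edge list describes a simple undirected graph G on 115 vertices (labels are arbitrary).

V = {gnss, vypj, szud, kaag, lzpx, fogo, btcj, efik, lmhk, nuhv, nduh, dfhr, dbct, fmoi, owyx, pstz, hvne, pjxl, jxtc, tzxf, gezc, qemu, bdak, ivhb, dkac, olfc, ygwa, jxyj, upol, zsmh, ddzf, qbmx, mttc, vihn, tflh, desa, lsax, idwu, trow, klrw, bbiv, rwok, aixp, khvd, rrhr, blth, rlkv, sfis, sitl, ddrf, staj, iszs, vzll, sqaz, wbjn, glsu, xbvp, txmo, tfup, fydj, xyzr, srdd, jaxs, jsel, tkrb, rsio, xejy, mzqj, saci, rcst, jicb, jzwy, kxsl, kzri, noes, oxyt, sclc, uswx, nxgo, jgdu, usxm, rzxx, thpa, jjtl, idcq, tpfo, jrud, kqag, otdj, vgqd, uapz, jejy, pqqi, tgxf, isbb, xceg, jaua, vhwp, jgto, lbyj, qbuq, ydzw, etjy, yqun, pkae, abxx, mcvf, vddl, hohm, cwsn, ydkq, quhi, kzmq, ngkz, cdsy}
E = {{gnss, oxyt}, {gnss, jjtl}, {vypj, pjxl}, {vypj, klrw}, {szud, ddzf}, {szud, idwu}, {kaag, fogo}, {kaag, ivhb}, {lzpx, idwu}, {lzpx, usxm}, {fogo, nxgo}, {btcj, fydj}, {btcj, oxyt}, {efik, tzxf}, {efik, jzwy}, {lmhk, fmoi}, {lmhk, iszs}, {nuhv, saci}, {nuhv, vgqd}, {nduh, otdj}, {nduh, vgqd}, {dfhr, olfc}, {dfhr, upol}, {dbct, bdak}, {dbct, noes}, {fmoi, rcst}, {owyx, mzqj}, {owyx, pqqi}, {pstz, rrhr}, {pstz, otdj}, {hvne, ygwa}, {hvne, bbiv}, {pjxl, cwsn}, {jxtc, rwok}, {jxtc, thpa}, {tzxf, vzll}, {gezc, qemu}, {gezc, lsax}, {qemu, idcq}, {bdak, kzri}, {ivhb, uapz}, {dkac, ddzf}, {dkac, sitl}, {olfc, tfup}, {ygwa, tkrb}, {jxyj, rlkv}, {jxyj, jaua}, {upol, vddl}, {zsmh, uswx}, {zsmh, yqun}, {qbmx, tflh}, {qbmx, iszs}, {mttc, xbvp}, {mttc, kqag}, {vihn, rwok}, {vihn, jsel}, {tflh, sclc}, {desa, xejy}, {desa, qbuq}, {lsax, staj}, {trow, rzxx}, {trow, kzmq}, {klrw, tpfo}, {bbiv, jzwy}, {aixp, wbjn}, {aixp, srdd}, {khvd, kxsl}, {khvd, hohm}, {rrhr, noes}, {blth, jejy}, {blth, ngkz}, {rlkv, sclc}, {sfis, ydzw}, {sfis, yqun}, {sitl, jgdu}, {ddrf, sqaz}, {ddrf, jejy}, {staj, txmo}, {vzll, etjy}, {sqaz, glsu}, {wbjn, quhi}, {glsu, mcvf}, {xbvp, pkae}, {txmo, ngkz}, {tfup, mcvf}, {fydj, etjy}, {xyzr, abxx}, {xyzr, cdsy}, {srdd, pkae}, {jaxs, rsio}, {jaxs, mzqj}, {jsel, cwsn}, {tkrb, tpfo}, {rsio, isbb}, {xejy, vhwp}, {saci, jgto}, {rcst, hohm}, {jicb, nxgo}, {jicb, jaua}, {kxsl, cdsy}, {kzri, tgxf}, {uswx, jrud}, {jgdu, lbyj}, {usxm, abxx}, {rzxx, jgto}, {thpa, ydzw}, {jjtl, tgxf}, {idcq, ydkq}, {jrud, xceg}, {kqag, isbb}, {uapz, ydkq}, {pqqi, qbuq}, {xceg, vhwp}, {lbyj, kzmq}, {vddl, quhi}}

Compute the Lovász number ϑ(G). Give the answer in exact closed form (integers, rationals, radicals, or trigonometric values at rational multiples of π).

115*cos(pi/115)/(cos(pi/115) + 1)

Vertex jsel has 2 neighbors: vihn, cwsn.
Vertex xbvp has 2 neighbors: mttc, pkae.
N(lsax) = {gezc, staj}, |N(lsax)| = 2.
Vertex vddl has 2 neighbors: upol, quhi.
Every vertex has degree 2 (N=115); the odd cycle C_{115}.
spec(A) ≈ [2.0, 1.997, 1.9881, 1.9732, 1.9524, 1.9258, 1.8935, 1.8555, 1.812, 1.763, 1.7088, 1.6495, 1.5853, 1.5164, 1.4429, 1.3651, 1.2832, 1.1976, 1.1083, 1.0157, 0.9201, 0.8218, 0.721, 0.618, 0.5132, 0.4069, 0.2994, 0.1909, 0.0819, -0.0273, -0.1365, -0.2452, -0.3533, -0.4602, -0.5658, -0.6698, -0.7717, -0.8713, -0.9683, -1.0624, -1.1534, -1.2409, -1.3247, -1.4045, -1.4802, -1.5514, -1.618, -1.6798, -1.7366, -1.7882, -1.8344, -1.8752, -1.9104, -1.9399, -1.9635, -1.9814, -1.9933, -1.9993] (distinct, 4 d.p.).
ϑ = −N·λ_min/(λ_max−λ_min) = −115·(-2*cos(pi/115))/(2−(-2*cos(pi/115))) = 115*cos(pi/115)/(cos(pi/115) + 1).
Numerically 57.48927083.
Lovász sandwich 57 ≤ 115*cos(pi/115)/(cos(pi/115) + 1) ≤ 58: both strict.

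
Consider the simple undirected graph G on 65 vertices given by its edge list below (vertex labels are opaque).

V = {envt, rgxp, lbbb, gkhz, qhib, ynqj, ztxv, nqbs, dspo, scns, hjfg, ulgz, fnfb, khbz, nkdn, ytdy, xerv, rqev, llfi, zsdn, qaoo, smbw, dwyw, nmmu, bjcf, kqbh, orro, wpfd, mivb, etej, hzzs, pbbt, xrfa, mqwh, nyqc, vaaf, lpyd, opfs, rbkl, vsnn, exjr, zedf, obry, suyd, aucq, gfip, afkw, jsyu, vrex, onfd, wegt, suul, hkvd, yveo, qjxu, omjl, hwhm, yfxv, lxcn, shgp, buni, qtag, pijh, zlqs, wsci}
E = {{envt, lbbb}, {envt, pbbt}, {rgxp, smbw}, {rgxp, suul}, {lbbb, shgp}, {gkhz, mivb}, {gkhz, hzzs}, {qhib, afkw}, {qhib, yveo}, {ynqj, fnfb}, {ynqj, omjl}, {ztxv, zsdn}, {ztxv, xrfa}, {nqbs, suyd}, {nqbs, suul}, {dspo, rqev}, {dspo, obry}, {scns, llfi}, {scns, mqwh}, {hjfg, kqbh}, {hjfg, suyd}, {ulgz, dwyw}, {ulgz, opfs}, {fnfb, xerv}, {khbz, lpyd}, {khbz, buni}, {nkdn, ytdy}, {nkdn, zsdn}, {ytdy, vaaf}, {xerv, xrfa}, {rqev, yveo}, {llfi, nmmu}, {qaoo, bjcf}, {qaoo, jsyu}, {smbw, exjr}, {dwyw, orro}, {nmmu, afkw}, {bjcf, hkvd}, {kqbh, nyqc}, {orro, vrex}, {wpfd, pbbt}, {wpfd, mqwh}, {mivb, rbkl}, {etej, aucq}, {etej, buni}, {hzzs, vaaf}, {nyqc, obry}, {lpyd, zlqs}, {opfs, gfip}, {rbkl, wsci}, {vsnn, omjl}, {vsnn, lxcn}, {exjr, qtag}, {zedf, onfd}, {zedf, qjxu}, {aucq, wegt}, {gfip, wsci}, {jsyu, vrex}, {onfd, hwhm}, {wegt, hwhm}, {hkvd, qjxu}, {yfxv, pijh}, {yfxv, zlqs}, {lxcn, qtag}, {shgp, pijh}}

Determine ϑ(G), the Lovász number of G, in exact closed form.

Vertex orro has 2 neighbors: dwyw, vrex.
N(opfs) = {ulgz, gfip}, |N(opfs)| = 2.
deg(nkdn) = 2; N(nkdn) = {ytdy, zsdn}.
deg(suul) = 2; N(suul) = {rgxp, nqbs}.
G on 65 vertices is 2-regular; the odd cycle C_{65}.
A has 33 distinct eigenvalues ≈ [2.0, 1.9907, 1.9627, 1.9165, 1.8523, 1.7709, 1.6729, 1.5593, 1.4312, 1.2897, 1.1361, 0.972, 0.7987, 0.618, 0.4316, 0.2411, 0.0483, -0.1449, -0.3367, -0.5254, -0.7092, -0.8864, -1.0553, -1.2143, -1.362, -1.497, -1.618, -1.7239, -1.8137, -1.8866, -1.9419, -1.979, -1.9977].
Lovász (edge-transitive): ϑ = −65·(-2*cos(pi/65))/((2)−(-2*cos(pi/65))) = 65*cos(pi/65)/(cos(pi/65) + 1).
Numerically 32.48101260.
Lovász sandwich 32 ≤ 65*cos(pi/65)/(cos(pi/65) + 1) ≤ 33: both strict.

65*cos(pi/65)/(cos(pi/65) + 1)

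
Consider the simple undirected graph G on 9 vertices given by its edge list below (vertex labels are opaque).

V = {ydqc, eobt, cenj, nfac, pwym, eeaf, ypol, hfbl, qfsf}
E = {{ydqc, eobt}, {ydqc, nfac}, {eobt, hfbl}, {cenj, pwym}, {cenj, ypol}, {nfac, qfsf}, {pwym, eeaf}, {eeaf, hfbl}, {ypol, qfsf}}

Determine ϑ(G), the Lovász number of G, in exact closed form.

N(pwym) = {cenj, eeaf}, |N(pwym)| = 2.
Vertex eeaf has 2 neighbors: pwym, hfbl.
deg(ydqc) = 2; N(ydqc) = {eobt, nfac}.
N(eobt) = {ydqc, hfbl}, |N(eobt)| = 2.
Regular of degree 2 on 9 vertices: this is C_{9}, the 9-cycle.
A has 5 distinct eigenvalues ≈ [2.0, 1.53209, 0.3473, -1.0, -1.87939].
Lovász (edge-transitive): ϑ = −9·(-2*cos(pi/9))/((2)−(-2*cos(pi/9))) = 9*cos(pi/9)/(cos(pi/9) + 1).
Numerically 4.36009.
4 ≤ 9*cos(pi/9)/(cos(pi/9) + 1) ≤ 5: both strict.

9*cos(pi/9)/(cos(pi/9) + 1)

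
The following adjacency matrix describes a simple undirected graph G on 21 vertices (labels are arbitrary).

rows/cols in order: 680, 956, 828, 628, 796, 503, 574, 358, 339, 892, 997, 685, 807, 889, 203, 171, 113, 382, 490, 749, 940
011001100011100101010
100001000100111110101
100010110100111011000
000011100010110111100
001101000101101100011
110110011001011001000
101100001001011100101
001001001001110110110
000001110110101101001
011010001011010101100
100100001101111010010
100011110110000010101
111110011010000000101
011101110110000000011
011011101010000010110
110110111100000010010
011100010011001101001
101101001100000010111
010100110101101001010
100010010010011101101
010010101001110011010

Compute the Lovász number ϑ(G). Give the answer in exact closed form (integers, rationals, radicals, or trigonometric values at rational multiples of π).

6

Vertex 892 has 10 neighbors: 956, 828, 796, 339, 997, 685, 889, 171, 382, 490.
deg(171) = 10; N(171) = {680, 956, 628, 796, 574, 358, 339, 892, 113, 749}.
deg(339) = 10; N(339) = {503, 574, 358, 892, 997, 807, 203, 171, 382, 940}.
Vertex 574 has 10 neighbors: 680, 828, 628, 339, 685, 889, 203, 171, 490, 940.
10-regular, N=21; Kneser-type, 2-subsets of [7].
A has 3 distinct eigenvalues ≈ [10.0, 1.0, -4.0].
With N=21: ϑ(G) = 21·(-1*(-4))/(10−(-4)) = 6.
≈ 6.0000000 (to 7 d.p.).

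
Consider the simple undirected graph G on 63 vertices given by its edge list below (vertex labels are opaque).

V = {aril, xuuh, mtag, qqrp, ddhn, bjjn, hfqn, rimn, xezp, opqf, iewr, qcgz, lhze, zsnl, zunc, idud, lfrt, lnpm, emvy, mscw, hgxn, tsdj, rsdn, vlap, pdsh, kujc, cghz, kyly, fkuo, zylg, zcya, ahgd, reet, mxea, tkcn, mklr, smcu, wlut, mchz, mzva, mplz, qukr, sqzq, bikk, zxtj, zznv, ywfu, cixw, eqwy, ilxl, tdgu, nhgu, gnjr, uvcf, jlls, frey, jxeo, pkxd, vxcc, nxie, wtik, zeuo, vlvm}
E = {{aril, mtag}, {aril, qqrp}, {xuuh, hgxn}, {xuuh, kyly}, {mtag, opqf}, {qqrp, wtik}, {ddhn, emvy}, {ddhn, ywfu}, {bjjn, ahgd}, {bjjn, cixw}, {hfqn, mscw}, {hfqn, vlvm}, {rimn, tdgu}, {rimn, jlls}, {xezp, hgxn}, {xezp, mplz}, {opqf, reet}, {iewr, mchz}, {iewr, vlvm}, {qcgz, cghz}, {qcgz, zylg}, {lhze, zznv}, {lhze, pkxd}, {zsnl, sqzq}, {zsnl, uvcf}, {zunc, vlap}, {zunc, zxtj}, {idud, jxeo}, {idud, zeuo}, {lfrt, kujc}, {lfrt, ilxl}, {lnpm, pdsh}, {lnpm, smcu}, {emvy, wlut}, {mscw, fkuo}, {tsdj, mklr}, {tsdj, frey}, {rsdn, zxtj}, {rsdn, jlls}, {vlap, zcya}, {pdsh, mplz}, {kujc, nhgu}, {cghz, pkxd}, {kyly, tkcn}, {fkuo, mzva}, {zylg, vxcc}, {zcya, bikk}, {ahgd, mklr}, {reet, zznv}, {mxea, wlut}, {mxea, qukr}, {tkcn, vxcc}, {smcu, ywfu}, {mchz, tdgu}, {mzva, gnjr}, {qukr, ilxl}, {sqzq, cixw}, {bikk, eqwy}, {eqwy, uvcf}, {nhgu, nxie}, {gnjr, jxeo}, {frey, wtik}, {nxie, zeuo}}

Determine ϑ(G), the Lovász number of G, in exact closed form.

N(zznv) = {lhze, reet}, |N(zznv)| = 2.
Vertex zcya has 2 neighbors: vlap, bikk.
N(mxea) = {wlut, qukr}, |N(mxea)| = 2.
Vertex reet has 2 neighbors: opqf, zznv.
deg(v) = 2 for all v (|V|=63); a single 63-cycle (edge-transitive).
spec(A) ≈ [2.0, 1.99, 1.96, 1.911, 1.843, 1.756, 1.652, 1.532, 1.396, 1.247, 1.085, 0.912, 0.731, 0.542, 0.347, 0.149, -0.05, -0.249, -0.445, -0.637, -0.823, -1.0, -1.167, -1.323, -1.466, -1.594, -1.707, -1.802, -1.879, -1.938, -1.978, -1.998] (distinct, 3 d.p.).
Lovász (edge-transitive): ϑ = −63·(-2*cos(pi/63))/((2)−(-2*cos(pi/63))) = 63*cos(pi/63)/(cos(pi/63) + 1).
Numerically 31.48040933.
Lovász sandwich 31 ≤ 63*cos(pi/63)/(cos(pi/63) + 1) ≤ 32: both strict.

63*cos(pi/63)/(cos(pi/63) + 1)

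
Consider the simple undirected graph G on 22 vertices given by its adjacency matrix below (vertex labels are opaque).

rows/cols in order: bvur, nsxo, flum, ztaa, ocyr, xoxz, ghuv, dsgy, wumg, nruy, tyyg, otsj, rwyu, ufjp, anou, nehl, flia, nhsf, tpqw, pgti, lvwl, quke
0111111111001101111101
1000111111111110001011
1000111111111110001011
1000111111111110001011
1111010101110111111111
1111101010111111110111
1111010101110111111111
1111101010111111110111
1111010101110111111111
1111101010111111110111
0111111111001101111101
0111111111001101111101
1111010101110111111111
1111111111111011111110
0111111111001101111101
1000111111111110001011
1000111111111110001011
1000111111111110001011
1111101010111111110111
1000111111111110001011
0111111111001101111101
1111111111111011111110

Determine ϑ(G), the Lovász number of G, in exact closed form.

Vertex ztaa has 15 neighbors: bvur, ocyr, xoxz, ghuv, dsgy, wumg, nruy, tyyg, otsj, rwyu, ufjp, anou, tpqw, lvwl, quke.
deg(wumg) = 18; N(wumg) = {bvur, nsxo, flum, ztaa, xoxz, dsgy, nruy, tyyg, otsj, ufjp, anou, nehl, flia, nhsf, tpqw, pgti, lvwl, quke}.
N(nsxo) = {bvur, ocyr, xoxz, ghuv, dsgy, wumg, nruy, tyyg, otsj, rwyu, ufjp, anou, tpqw, lvwl, quke}, |N(nsxo)| = 15.
Vertex quke has 20 neighbors: bvur, nsxo, flum, ztaa, ocyr, xoxz, ghuv, dsgy, wumg, nruy, tyyg, otsj, rwyu, anou, nehl, flia, nhsf, tpqw, pgti, lvwl.
Complete 5-partite, parts [7, 5, 4, 4, 2]: perfect, ϑ = α = 7.
ϑ(G) ≈ 7.0000.
Lovász sandwich 7 ≤ 7 ≤ 7: collapsed.

7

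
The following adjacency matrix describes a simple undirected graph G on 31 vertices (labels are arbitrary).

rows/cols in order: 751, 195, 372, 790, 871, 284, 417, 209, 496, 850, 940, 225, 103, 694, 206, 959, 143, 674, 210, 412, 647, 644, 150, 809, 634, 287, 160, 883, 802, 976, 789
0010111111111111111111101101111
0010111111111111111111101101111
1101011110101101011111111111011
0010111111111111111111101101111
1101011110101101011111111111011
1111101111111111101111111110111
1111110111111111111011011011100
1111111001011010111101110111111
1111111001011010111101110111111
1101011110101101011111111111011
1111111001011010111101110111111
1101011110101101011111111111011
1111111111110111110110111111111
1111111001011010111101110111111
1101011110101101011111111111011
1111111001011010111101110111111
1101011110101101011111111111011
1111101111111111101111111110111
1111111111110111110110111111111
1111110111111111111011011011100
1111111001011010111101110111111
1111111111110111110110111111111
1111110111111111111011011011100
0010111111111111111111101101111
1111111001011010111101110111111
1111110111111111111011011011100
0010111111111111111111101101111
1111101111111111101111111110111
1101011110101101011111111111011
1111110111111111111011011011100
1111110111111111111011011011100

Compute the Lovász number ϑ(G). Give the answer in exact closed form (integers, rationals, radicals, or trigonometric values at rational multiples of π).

7

deg(206) = 24; N(206) = {751, 195, 790, 284, 417, 209, 496, 940, 103, 694, 959, 674, 210, 412, 647, 644, 150, 809, 634, 287, 160, 883, 976, 789}.
Vertex 143 has 24 neighbors: 751, 195, 790, 284, 417, 209, 496, 940, 103, 694, 959, 674, 210, 412, 647, 644, 150, 809, 634, 287, 160, 883, 976, 789.
Vertex 372 has 24 neighbors: 751, 195, 790, 284, 417, 209, 496, 940, 103, 694, 959, 674, 210, 412, 647, 644, 150, 809, 634, 287, 160, 883, 976, 789.
N(150) = {751, 195, 372, 790, 871, 284, 209, 496, 850, 940, 225, 103, 694, 206, 959, 143, 674, 210, 647, 644, 809, 634, 160, 883, 802}, |N(150)| = 25.
6 parts of sizes [7, 7, 6, 5, 3, 3]; α(G) = 7 = ϑ (perfect).
Numerically 7.00000.
Sandwich: α(G)=7 ≤ ϑ(G)=7 ≤ χ(Ḡ)=7 (collapsed).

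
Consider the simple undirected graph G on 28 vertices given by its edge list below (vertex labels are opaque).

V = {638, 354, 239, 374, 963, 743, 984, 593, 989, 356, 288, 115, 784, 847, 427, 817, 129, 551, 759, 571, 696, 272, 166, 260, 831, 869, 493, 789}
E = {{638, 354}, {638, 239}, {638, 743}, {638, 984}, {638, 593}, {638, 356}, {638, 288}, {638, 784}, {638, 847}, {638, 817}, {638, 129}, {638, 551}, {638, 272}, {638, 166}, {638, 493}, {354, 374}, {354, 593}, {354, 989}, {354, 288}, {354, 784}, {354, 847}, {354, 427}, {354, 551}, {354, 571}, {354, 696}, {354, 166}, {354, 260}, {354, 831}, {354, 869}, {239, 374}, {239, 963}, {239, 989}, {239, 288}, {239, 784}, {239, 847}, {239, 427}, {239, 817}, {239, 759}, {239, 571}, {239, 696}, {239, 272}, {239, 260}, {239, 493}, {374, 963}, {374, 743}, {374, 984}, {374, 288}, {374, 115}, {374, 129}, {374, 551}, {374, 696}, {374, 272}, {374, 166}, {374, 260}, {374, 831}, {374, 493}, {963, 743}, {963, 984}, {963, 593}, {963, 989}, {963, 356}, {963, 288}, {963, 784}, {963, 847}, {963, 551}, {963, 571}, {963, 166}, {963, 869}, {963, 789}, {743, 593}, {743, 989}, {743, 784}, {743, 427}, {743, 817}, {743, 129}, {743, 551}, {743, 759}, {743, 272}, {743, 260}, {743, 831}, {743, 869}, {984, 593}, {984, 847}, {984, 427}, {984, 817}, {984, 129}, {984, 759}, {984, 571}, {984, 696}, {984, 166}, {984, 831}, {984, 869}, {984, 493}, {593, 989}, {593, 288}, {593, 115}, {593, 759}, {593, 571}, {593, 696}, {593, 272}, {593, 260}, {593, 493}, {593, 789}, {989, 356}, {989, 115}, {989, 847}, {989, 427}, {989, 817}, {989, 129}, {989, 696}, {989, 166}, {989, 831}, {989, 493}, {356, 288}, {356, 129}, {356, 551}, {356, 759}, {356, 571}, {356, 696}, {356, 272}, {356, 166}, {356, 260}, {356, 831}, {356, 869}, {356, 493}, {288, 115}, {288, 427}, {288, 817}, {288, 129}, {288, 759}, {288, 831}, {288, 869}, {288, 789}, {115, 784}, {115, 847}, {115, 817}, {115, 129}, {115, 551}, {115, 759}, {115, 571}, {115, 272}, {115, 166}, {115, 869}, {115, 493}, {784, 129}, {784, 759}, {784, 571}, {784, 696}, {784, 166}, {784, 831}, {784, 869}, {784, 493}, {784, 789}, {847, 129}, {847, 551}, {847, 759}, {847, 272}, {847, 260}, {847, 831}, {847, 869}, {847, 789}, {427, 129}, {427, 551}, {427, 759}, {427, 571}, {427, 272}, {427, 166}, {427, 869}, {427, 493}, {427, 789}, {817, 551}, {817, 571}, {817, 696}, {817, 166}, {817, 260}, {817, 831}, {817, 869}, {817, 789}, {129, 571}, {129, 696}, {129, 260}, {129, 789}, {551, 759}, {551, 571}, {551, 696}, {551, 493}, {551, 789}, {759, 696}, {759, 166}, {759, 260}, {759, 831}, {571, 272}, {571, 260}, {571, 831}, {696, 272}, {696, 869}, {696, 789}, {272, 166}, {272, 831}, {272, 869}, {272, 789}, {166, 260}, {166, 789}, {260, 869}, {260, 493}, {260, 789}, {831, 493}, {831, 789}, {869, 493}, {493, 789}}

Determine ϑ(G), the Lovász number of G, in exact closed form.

7

deg(743) = 15; N(743) = {638, 374, 963, 593, 989, 784, 427, 817, 129, 551, 759, 272, 260, 831, 869}.
N(817) = {638, 239, 743, 984, 989, 288, 115, 551, 571, 696, 166, 260, 831, 869, 789}, |N(817)| = 15.
Vertex 784 has 15 neighbors: 638, 354, 239, 963, 743, 115, 129, 759, 571, 696, 166, 831, 869, 493, 789.
Vertex 869 has 15 neighbors: 354, 963, 743, 984, 356, 288, 115, 784, 847, 427, 817, 696, 272, 260, 493.
Regular of degree 15 on 28 vertices: Kneser-type, 2-subsets of [8].
The 3 distinct eigenvalues: [15.0, 1.0, -5.0].
Lovász (edge-transitive): ϑ = −28·(-5)/((15)−(-5)) = 7.
= 7.000000000… (decimal).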